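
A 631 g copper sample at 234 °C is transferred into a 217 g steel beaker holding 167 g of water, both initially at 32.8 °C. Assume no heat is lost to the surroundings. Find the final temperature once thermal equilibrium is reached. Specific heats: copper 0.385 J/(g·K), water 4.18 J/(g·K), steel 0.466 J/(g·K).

Energy conservation, ΣQ = 0:
631*0.385*(T − 234) + 167*4.18*(T − 32.8) + 217*0.466*(T − 32.8) = 0
(242.94 + 698.06 + 101.12) T = 242.94*234 + 698.06*32.8 + 101.12*32.8
T = 83060/1042.1 ≈ 79.70 °C

T_f ≈ 79.7 °C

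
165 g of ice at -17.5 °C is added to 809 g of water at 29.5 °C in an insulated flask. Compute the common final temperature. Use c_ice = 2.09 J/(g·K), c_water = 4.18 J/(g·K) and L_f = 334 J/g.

T_f ≈ 9.5 °C

Heat gained plus heat lost sum to zero:
warm ice to 0 °C: 165·2.09·(0 − (-17.5)) = 6034.9; melt ice: 165·334 = 55110; meltwater 0→T: 165·4.18·T = 689.7 T; water cools: 809·4.18·(T − 29.5) = 3381.6(T − 29.5)
4071.3 T = 99758 − 61145 = 38613
T ≈ 9.48 °C (positive, so assuming full melt was valid).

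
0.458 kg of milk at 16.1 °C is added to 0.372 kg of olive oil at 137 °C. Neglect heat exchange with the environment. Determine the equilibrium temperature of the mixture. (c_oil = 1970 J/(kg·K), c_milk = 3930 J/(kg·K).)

|Q_oil| = |Q_milk|:
0.372·1970·(137 − T) = 0.458·3930·(T − 16.1)
732.84(137 − T) = 1799.9(T − 16.1)
2532.8 T = 129378  ⇒  T ≈ 51.08 °C

T_f ≈ 51.1 °C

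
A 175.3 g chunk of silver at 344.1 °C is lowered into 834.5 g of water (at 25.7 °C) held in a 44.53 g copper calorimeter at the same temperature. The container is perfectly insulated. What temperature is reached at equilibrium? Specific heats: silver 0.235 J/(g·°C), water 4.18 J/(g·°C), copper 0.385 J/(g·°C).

T_f ≈ 29.4 °C

Energy conservation, ΣQ = 0:
175.3*0.235*(T − 344.1) + 834.5*4.18*(T − 25.7) + 44.53*0.385*(T − 25.7) = 0
41.2(T − 344.1) + 3488.2(T − 25.7) + 17.14(T − 25.7) = 0
3546.5 T = 104263
T = 104263 / 3546.5 = 29.4 °C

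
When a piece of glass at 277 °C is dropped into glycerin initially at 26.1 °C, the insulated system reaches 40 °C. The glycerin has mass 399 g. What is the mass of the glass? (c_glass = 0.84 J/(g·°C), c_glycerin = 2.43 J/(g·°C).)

|Q_glass| = |Q_glycerin|:
m×0.84×(277 − 40) = 399×2.43×(40 − 26.1)
199.08 m = 13477  ⇒  m ≈ 67.7 g

m ≈ 67.7 g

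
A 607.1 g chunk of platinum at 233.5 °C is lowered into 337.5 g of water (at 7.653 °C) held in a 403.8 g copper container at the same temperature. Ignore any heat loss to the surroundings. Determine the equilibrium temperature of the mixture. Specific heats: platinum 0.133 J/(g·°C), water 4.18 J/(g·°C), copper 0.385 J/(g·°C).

Conservation of energy gives ΣQ = 0:
607.1·0.133·(T − 233.5) + 337.5·4.18·(T − 7.653) + 403.8·0.385·(T − 7.653) = 0
80.74(T − 233.5) + 1410.8(T − 7.653) + 155.46(T − 7.653) = 0
1647 T = 30840
T = 30840/1647 ≈ 18.73 °C

T_f ≈ 18.7 °C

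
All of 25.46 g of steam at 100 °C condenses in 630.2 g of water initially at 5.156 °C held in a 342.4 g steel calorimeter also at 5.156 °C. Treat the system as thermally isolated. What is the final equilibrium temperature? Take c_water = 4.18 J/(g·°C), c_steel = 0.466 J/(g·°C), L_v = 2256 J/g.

Let T be the final temperature. ΣQ_i = 0:
condense steam: −25.46×2256 = −57438; condensate cools 100→T: 25.46×4.18×(T − 100) = 106.42(T − 100); original water: 2634.2(T − 5.156); cup: 159.56(T − 5.156)
2900.2 T = 57438 + 10642 + 14405 = 82485
T ≈ 28.44 °C, under the boiling point, so the assumption holds.

T_f ≈ 28.4 °C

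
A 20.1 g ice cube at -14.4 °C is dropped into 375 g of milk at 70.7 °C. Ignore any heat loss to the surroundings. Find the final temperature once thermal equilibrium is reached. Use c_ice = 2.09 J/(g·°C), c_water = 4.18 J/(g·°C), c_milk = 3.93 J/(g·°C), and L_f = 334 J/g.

Net heat exchanged in the isolated system is zero:
warm ice to 0 °C: 20.1×2.09×(0 − (-14.4)) = 604.93; latent heat to melt: 20.1×334 = 6713.4; meltwater 0→T: 20.1×4.18×T = 84.02 T; milk cools: 375×3.93×(T − 70.7) = 1473.8(T − 70.7)
1557.8 T = 104194 − 7318.3 = 96876
T ≈ 62.19 °C — above 0 °C, consistent with complete melting.

T_f ≈ 62.2 °C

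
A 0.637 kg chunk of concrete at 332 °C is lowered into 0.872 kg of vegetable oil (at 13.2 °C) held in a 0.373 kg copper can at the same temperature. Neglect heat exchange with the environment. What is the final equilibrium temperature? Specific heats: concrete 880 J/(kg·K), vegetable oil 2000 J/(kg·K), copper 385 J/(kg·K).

T_f ≈ 86.2 °C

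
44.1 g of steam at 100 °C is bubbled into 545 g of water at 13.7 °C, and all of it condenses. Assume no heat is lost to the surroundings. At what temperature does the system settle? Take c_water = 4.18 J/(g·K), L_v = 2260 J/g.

Setting the total heat transfer to zero:
steam→water at 100 °C releases m L_v = 44.1×2260 = 99666
  condensate cools 100→T: 44.1×4.18×(T − 100) = 184.34(T − 100)
  water warms: 545×4.18×(T − 13.7) = 2278.1(T − 13.7)
2462.4 T = 99666 + 18434 + 31210 = 149310
T ≈ 60.63 °C — below 100 °C, confirming all the steam condensed.

T_f ≈ 60.6 °C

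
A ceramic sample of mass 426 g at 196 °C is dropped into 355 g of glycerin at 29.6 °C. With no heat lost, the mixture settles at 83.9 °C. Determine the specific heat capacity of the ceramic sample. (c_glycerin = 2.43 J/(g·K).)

c ≈ 0.981 J/(g·K)

Taking heat into each body as positive, Σ m c ΔT = 0:
426·c·(83.9 − 196) + 355·2.43·(83.9 − 29.6) = 0
-47755 c = -46842
c = -46842/-47755 ≈ 0.9809 J/(g·K)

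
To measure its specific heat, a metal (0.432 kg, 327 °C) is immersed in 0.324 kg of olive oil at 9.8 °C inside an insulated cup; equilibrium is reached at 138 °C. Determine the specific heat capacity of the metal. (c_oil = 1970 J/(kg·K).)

m_s c (T_s − T_f) = m_oil c_oil (T_f − T_0):
0.432·c·(327 − 138) = 0.324·1970·(138 − 9.8)
81.65 c = 81827  ⇒  c ≈ 1002 J/(kg·K)

c ≈ 1000 J/(kg·K)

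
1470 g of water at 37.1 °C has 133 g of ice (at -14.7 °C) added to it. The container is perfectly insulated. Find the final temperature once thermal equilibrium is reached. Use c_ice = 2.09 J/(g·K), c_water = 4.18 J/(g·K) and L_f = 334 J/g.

T_f ≈ 26.8 °C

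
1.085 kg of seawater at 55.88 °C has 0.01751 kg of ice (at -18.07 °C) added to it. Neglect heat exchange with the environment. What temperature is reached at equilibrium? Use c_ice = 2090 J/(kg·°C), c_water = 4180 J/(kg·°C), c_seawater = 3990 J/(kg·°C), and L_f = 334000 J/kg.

T_f ≈ 53.5 °C

Sum of m c ΔT and latent-heat terms is zero:
warm ice to 0 °C: 0.01751·2090·(0 − (-18.07)) = 661.29
  melt ice: 0.01751·334000 = 5848.3
  warm the meltwater: 73.19 T
  seawater cools: 1.085·3990·(T − 55.88) = 4329.1(T − 55.88)
4402.3 T = 241913 − 6509.6 = 235403
T ≈ 53.47 °C — above 0 °C, consistent with complete melting.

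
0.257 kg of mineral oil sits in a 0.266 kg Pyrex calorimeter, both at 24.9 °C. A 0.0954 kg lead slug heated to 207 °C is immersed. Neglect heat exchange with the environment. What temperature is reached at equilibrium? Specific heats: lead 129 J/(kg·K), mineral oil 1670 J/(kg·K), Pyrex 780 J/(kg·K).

T_f ≈ 28.4 °C

T_f is the heat-capacity-weighted average of the initial temperatures:
T_f = (12.31×207 + 429.19×24.9 + 207.48×24.9) / (12.31 + 429.19 + 207.48)
    = 18401 / 648.98 ≈ 28.35 °C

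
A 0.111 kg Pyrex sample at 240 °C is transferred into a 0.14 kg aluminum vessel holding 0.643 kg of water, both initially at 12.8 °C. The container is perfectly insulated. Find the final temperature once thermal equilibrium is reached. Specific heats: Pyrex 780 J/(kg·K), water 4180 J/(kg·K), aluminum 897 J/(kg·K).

T_f ≈ 19.6 °C

Taking heat into each body as positive, Σ m c ΔT = 0:
0.111*780*(T − 240) + 0.643*4180*(T − 12.8) + 0.14*897*(T − 12.8) = 0
86.58(T − 240) + 2687.7(T − 12.8) + 125.58(T − 12.8) = 0
(86.58 + 2687.7 + 125.58) T = 86.58*240 + 2687.7*12.8 + 125.58*12.8
T ≈ 19.58 °C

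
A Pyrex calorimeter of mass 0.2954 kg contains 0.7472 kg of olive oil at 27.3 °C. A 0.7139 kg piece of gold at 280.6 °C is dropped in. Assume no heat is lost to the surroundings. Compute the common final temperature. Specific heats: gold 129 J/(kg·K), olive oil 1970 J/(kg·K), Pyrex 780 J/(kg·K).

Let T be the final temperature. ΣQ_i = 0:
0.7139×129×(T − 280.6) + 0.7472×1970×(T − 27.3) + 0.2954×780×(T − 27.3) = 0
92.09(T − 280.6) + 1472(T − 27.3) + 230.41(T − 27.3) = 0
1794.5 T = 72317
T ≈ 40.30 °C

T_f ≈ 40.3 °C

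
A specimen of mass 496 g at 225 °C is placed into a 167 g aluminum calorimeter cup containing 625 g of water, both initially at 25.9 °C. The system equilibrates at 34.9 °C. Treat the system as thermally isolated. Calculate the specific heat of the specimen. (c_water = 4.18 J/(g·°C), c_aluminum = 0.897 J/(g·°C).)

c ≈ 0.264 J/(g·°C)

Heat gained plus heat lost sum to zero:
496·c·(34.9 − 225) + 625·4.18·(34.9 − 25.9) + 167·0.897·(34.9 − 25.9) = 0
-94290 c = -24861
c = -24861/-94290 ≈ 0.2637 J/(g·°C)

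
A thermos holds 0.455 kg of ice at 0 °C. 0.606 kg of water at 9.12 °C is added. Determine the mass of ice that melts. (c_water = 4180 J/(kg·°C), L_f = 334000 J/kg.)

Water can give up m c ΔT = 0.606×4180×9.12 = 23102 J before reaching 0 °C.
Melting all 0.455 kg of ice would need 0.455×334000 = 151970 J.
Since 23102 < 151970 J, not all the ice melts; equilibrium is at 0 °C.
Mass melted = 23102/334000 ≈ 0.06917 kg.

m_melted ≈ 0.0692 kg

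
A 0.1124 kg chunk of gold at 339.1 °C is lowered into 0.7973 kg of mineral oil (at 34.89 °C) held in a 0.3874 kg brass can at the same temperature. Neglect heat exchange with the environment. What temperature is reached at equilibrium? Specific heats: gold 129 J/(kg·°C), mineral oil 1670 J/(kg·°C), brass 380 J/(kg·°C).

T_f ≈ 37.8 °C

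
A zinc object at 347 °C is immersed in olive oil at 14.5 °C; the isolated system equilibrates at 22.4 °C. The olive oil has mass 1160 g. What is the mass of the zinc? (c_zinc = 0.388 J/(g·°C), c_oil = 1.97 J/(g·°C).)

Heat lost by the zinc = heat gained by the oil:
m×0.388×(347 − 22.4) = 1160×1.97×(22.4 − 14.5)
125.94 m = 18053  ⇒  m ≈ 143.3 g

m ≈ 143 g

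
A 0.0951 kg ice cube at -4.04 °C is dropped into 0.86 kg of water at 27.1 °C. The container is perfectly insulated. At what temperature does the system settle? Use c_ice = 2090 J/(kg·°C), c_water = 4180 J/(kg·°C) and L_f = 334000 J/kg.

Energy balance with sensible and latent terms:
warm ice to 0 °C: 0.0951×2090×(0 − (-4.04)) = 802.99; latent heat to melt: 0.0951×334000 = 31763; warm the meltwater: 397.52 T; water: 3594.8(T − 27.1)
3992.3 T = 97419 − 32566 = 64853
T ≈ 16.24 °C — above 0 °C, consistent with complete melting.

T_f ≈ 16.2 °C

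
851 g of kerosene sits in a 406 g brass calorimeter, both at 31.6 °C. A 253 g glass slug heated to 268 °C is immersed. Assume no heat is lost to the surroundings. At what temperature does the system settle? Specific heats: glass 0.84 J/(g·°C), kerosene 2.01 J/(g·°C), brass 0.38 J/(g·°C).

T_f is the heat-capacity-weighted average of the initial temperatures:
T_f = (212.52*268 + 1710.5*31.6 + 154.28*31.6) / (212.52 + 1710.5 + 154.28)
    = 115883 / 2077.3 ≈ 55.78 °C

T_f ≈ 55.8 °C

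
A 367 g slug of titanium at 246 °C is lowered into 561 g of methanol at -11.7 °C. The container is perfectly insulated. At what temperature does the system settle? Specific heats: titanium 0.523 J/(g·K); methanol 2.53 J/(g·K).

T_f ≈ 19.0 °C

Heat lost by the titanium equals heat gained by the methanol:
367·0.523·(246 − T) = 561·2.53·(T − (-11.7))
191.94(246 − T) = 1419.3(T − (-11.7))
1611.3 T = 30611  ⇒  T ≈ 19.00 °C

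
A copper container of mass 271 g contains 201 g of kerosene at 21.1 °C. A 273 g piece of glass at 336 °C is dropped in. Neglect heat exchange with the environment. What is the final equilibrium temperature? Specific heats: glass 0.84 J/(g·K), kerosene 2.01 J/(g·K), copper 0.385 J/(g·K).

T_f ≈ 119.0 °C

Let T be the final temperature. ΣQ_i = 0:
273×0.84×(T − 336) + 201×2.01×(T − 21.1) + 271×0.385×(T − 21.1) = 0
229.32(T − 336) + 404.01(T − 21.1) + 104.34(T − 21.1) = 0
737.66 T = 87778
T = 87778 / 737.66 = 119 °C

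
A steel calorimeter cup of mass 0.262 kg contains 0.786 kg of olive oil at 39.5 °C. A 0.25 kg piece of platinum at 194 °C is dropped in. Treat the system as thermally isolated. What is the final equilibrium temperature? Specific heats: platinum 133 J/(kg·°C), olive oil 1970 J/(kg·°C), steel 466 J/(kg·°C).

Net heat exchanged in the isolated system is zero:
0.25*133*(T − 194) + 0.786*1970*(T − 39.5) + 0.262*466*(T − 39.5) = 0
33.25(T − 194) + 1548.4(T − 39.5) + 122.09(T − 39.5) = 0
(33.25 + 1548.4 + 122.09) T = 33.25*194 + 1548.4*39.5 + 122.09*39.5
T = 72436/1703.8 ≈ 42.52 °C

T_f ≈ 42.5 °C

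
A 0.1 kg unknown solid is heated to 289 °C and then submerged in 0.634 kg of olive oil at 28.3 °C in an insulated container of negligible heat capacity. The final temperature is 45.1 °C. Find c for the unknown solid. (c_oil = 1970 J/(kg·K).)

Heat lost by the unknown solid = heat gained by the oil:
0.1·c·(289 − 45.1) = 0.634·1970·(45.1 − 28.3)
24.39 c = 20983  ⇒  c ≈ 860.3 J/(kg·K)

c ≈ 860 J/(kg·K)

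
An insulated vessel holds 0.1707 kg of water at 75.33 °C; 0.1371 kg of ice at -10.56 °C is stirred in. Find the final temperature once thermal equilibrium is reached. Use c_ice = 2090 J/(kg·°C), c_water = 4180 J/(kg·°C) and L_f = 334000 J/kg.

Energy conservation, ΣQ = 0:
ice -10.56→0 °C: 0.1371×2090×10.56 = 3025.9; melt ice: 0.1371×334000 = 45791; warm the meltwater: 573.08 T; water: 713.53(T − 75.33)
1286.6 T = 53750 − 48817 = 4932.7
T ≈ 3.83 °C (positive, so assuming full melt was valid).

T_f ≈ 3.8 °C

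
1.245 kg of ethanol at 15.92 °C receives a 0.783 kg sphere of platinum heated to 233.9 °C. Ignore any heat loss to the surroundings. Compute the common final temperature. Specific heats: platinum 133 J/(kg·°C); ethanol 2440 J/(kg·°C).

T_f ≈ 23.1 °C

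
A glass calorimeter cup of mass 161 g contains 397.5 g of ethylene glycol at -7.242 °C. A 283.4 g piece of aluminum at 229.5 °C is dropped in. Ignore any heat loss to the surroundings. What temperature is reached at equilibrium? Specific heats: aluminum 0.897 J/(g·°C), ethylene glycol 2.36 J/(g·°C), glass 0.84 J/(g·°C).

Taking heat into each body as positive, Σ m c ΔT = 0:
283.4·0.897·(T − 229.5) + 397.5·2.36·(T − (-7.242)) + 161·0.84·(T − (-7.242)) = 0
254.21(T − 229.5) + 938.1(T − (-7.242)) + 135.24(T − (-7.242)) = 0
(254.21 + 938.1 + 135.24) T = 254.21·229.5 + 938.1·(-7.242) + 135.24·(-7.242)
T = 50568/1327.5 ≈ 38.09 °C

T_f ≈ 38.1 °C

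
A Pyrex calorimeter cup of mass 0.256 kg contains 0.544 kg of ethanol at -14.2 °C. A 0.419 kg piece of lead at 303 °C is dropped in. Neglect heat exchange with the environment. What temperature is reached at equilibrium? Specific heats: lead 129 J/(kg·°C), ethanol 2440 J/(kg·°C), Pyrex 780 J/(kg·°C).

Net heat exchanged in the isolated system is zero:
0.419·129·(T − 303) + 0.544·2440·(T − (-14.2)) + 0.256·780·(T − (-14.2)) = 0
54.05(T − 303) + 1327.4(T − (-14.2)) + 199.68(T − (-14.2)) = 0
1581.1 T = -5306.5
T ≈ -3.36 °C

T_f ≈ -3.4 °C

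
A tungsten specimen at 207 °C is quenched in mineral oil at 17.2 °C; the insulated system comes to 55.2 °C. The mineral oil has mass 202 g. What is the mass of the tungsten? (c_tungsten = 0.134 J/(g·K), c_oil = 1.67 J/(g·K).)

m ≈ 630 g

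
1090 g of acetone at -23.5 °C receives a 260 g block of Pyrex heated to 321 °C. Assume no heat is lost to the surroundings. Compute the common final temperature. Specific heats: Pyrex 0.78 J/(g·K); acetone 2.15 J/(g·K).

T_f ≈ 3.9 °C

Taking heat into each body as positive, Σ m c ΔT = 0:
260·0.78·(T − 321) + 1090·2.15·(T − (-23.5)) = 0
202.8(T − 321) + 2343.5(T − (-23.5)) = 0
(202.8 + 2343.5) T = 202.8·321 + 2343.5·(-23.5)
T = 10027 / 2546.3 = 3.94 °C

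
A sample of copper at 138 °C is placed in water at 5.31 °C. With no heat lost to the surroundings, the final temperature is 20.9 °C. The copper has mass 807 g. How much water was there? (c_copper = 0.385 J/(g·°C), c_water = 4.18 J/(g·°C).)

m ≈ 558 g

Conservation of energy gives ΣQ = 0:
807·0.385·(20.9 − 138) + m·4.18·(20.9 − 5.31) = 0
65.17 m = 36382
m = 36382/65.17 ≈ 558.3 g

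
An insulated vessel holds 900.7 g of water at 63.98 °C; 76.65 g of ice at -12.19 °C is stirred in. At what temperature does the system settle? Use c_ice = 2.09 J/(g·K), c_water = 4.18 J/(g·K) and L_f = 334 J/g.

T_f ≈ 52.2 °C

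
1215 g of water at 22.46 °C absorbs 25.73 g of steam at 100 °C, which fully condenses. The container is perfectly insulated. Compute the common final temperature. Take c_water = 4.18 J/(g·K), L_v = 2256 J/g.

T_f ≈ 35.3 °C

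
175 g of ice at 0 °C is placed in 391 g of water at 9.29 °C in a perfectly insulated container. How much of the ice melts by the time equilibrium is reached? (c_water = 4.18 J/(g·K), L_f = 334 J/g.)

m_melted ≈ 45.5 g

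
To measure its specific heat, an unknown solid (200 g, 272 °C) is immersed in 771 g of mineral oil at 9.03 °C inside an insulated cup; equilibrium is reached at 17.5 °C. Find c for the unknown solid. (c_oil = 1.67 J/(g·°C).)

Heat lost by the unknown solid = heat gained by the oil:
200×c×(272 − 17.5) = 771×1.67×(17.5 − 9.03)
50900 c = 10906  ⇒  c ≈ 0.2143 J/(g·°C)

c ≈ 0.214 J/(g·°C)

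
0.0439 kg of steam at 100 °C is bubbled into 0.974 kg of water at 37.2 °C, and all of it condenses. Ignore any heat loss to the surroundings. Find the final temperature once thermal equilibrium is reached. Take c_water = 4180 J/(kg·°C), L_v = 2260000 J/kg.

Taking heat into each body as positive, Σ m c ΔT = 0:
condense steam: −0.0439×2260000 = −99214
  condensate cools 100→T: 0.0439×4180×(T − 100) = 183.5(T − 100)
  original water: 4071.3(T − 37.2)
4254.8 T = 99214 + 18350 + 151453 = 269017
T ≈ 63.23 °C, under the boiling point, so the assumption holds.

T_f ≈ 63.2 °C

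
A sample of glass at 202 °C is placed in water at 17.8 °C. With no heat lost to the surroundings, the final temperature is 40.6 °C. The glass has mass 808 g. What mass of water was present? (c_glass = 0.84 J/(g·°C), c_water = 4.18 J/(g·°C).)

|Q_glass| = |Q_water|:
808×0.84×(202 − 40.6) = m×4.18×(40.6 − 17.8)
95.3 m = 109545  ⇒  m ≈ 1149 g

m ≈ 1150 g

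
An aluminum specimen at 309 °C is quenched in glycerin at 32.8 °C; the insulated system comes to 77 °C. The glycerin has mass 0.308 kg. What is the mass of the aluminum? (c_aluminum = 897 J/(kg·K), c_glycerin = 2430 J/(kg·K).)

m ≈ 0.159 kg

Heat lost by the aluminum = heat gained by the glycerin:
m×897×(309 − 77) = 0.308×2430×(77 − 32.8)
208104 m = 33081  ⇒  m ≈ 0.159 kg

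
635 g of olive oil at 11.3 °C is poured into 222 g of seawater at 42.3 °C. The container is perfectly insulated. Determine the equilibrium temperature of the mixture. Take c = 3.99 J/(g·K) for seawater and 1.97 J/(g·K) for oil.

T_f ≈ 24.2 °C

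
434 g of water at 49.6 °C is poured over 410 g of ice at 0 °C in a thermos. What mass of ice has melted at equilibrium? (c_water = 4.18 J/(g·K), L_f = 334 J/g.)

m_melted ≈ 269 g

Heat available from the water dropping to 0 °C: 434×4.18×49.6 = 89980 J.
Melting all 410 g of ice would need 410×334 = 136940 J.
Since 89980 < 136940 J, not all the ice melts; equilibrium is at 0 °C.
Mass melted = 89980/334 ≈ 269.4 g.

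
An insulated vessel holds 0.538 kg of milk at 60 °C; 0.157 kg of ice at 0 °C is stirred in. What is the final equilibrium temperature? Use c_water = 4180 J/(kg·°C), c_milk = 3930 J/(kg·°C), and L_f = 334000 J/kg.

Let T be the final temperature. ΣQ_i = 0:
fusion: m_ice L_f = 0.157×334000 = 52438
  meltwater 0→T: 0.157×4180×T = 656.26 T
  milk cools: 0.538×3930×(T − 60) = 2114.3(T − 60)
2770.6 T = 126860 − 52438 = 74422
T ≈ 26.86 °C. Since T > 0 °C, the all-ice-melts assumption holds.

T_f ≈ 26.9 °C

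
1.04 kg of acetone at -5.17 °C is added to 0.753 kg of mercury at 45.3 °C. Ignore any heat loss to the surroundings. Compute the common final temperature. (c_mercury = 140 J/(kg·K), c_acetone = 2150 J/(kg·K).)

T_f ≈ -2.9 °C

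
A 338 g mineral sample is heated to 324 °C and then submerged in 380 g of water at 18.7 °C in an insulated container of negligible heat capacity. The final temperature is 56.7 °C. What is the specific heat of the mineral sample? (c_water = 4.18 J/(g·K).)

c ≈ 0.668 J/(g·K)

Setting the total heat transfer to zero:
338·c·(56.7 − 324) + 380·4.18·(56.7 − 18.7) = 0
-90347 c = -60359
c = -60359/-90347 ≈ 0.6681 J/(g·K)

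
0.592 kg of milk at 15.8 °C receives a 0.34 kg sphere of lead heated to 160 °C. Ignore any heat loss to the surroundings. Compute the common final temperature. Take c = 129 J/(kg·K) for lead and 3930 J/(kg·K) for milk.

Let T be the final temperature. ΣQ_i = 0:
0.34×129×(T − 160) + 0.592×3930×(T − 15.8) = 0
(43.86 + 2326.6) T = 43.86×160 + 2326.6×15.8
T ≈ 18.47 °C

T_f ≈ 18.5 °C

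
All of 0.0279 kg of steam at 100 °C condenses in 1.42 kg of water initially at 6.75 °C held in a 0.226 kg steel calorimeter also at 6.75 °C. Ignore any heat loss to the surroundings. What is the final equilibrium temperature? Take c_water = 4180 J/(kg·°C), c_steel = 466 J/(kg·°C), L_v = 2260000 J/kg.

Taking heat into each body as positive, Σ m c ΔT = 0:
condense steam: −0.0279×2260000 = −63054
  condensed water 100 °C→T: 116.62(T − 100)
  original water: 5935.6(T − 6.75)
  cup: 105.32(T − 6.75)
6157.5 T = 63054 + 11662 + 40776 = 115492
T ≈ 18.76 °C, under the boiling point, so the assumption holds.

T_f ≈ 18.8 °C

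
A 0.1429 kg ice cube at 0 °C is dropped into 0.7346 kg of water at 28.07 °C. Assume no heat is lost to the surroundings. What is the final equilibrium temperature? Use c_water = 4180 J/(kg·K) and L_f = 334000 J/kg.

T_f ≈ 10.5 °C

Sum of m c ΔT and latent-heat terms is zero:
latent heat to melt: 0.1429×334000 = 47729; meltwater 0→T: 0.1429×4180×T = 597.32 T; water cools: 0.7346×4180×(T − 28.07) = 3070.6(T − 28.07)
3668 T = 86193 − 47729 = 38464
T ≈ 10.49 °C. Since T > 0 °C, the all-ice-melts assumption holds.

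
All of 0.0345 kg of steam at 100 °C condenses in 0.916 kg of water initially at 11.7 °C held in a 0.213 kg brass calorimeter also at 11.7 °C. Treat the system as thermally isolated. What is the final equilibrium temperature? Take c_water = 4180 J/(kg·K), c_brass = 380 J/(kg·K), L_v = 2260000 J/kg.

T_f ≈ 34.1 °C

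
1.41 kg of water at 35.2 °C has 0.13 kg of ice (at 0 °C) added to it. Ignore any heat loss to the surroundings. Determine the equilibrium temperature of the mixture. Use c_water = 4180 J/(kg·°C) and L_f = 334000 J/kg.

T_f ≈ 25.5 °C

Conservation of energy gives ΣQ = 0:
latent heat to melt: 0.13×334000 = 43420; meltwater 0→T: 0.13×4180×T = 543.4 T; water: 5893.8(T − 35.2)
6437.2 T = 207462 − 43420 = 164042
T ≈ 25.48 °C. Since T > 0 °C, the all-ice-melts assumption holds.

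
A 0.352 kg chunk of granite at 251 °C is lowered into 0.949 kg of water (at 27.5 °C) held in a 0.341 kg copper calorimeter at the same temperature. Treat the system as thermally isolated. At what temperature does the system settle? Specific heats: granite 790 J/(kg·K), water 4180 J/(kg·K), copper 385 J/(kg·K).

Setting the total heat transfer to zero:
0.352*790*(T − 251) + 0.949*4180*(T − 27.5) + 0.341*385*(T − 27.5) = 0
4376.2 T = 182496
T = 182496 / 4376.2 = 41.7 °C

T_f ≈ 41.7 °C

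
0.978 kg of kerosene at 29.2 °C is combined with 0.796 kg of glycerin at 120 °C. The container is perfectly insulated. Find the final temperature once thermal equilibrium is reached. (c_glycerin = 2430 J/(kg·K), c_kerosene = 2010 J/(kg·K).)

T_f ≈ 74.2 °C

Heat gained plus heat lost sum to zero:
0.796·2430·(T − 120) + 0.978·2010·(T − 29.2) = 0
1934.3(T − 120) + 1965.8(T − 29.2) = 0
3900.1 T = 289514
T ≈ 74.23 °C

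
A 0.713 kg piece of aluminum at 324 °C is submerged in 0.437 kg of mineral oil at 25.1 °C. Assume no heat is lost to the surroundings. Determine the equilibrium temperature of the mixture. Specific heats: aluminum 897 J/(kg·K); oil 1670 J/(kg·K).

Let T be the final temperature. ΣQ_i = 0:
0.713·897·(T − 324) + 0.437·1670·(T − 25.1) = 0
(639.56 + 729.79) T = 639.56·324 + 729.79·25.1
T ≈ 164.70 °C

T_f ≈ 164.7 °C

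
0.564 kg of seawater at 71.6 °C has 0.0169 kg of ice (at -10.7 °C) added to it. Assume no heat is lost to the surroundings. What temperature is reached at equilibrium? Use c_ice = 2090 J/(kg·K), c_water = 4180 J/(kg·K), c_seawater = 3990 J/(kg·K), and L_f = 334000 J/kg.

T_f ≈ 66.8 °C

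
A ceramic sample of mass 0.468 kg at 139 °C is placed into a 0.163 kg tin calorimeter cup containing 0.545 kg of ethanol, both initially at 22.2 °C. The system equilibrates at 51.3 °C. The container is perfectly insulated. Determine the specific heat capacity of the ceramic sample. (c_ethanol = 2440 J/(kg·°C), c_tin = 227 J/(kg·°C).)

Conservation of energy gives ΣQ = 0:
0.468×c×(51.3 − 139) + 0.545×2440×(51.3 − 22.2) + 0.163×227×(51.3 − 22.2) = 0
-41.04 c = -39774
c = -39774/-41.04 ≈ 969.1 J/(kg·°C)

c ≈ 969 J/(kg·°C)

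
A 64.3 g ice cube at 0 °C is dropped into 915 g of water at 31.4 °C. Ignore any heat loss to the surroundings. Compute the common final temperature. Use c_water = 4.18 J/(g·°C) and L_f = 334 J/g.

T_f ≈ 24.1 °C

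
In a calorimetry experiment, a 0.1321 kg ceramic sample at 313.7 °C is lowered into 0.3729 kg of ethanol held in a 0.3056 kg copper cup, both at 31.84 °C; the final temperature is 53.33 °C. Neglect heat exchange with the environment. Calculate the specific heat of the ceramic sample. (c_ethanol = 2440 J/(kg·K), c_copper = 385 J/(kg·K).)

c ≈ 642 J/(kg·K)

Net heat exchanged in the isolated system is zero:
0.1321×c×(53.33 − 313.7) + 0.3729×2440×(53.33 − 31.84) + 0.3056×385×(53.33 − 31.84) = 0
-34.39 c = -22082
c = -22082/-34.39 ≈ 642 J/(kg·K)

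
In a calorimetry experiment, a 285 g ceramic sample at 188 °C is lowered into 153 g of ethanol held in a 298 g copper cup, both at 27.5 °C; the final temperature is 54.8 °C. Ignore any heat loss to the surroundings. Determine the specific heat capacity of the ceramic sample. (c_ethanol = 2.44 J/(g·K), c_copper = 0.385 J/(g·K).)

Let T be the final temperature. ΣQ_i = 0:
285·c·(54.8 − 188) + 153·2.44·(54.8 − 27.5) + 298·0.385·(54.8 − 27.5) = 0
-37962 c = -13324
c = -13324/-37962 ≈ 0.351 J/(g·K)

c ≈ 0.351 J/(g·K)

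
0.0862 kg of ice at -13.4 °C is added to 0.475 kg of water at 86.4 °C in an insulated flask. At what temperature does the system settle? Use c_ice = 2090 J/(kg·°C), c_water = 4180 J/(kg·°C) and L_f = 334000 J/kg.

T_f ≈ 59.8 °C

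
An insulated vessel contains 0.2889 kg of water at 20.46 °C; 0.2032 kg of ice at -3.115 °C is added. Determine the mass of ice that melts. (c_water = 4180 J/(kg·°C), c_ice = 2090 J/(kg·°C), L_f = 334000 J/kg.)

Heat available from the water dropping to 0 °C: 0.2889·4180·20.46 = 24708 J.
Of that, 0.2032·2090·3.115 = 1322.9 J goes to bring the ice to 0 °C, leaving 23385 J.
Melting all 0.2032 kg of ice would need 0.2032·334000 = 67869 J.
That's not enough to melt it all — equilibrium is at 0 °C with ice remaining.
m_melt = 23385 / L_f = 0.07001 kg.

m_melted ≈ 0.07 kg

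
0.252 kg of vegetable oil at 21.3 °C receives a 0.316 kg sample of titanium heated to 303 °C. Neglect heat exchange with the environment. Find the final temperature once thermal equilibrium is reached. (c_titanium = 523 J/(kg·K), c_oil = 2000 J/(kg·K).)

T_f ≈ 90.9 °C

Taking heat into each body as positive, Σ m c ΔT = 0:
0.316×523×(T − 303) + 0.252×2000×(T − 21.3) = 0
(165.27 + 504) T = 165.27×303 + 504×21.3
T = 60811 / 669.27 = 90.9 °C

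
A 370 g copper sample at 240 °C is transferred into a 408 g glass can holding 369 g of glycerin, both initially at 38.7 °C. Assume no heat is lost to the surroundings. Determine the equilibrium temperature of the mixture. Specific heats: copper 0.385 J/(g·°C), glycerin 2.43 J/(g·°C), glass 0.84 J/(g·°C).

Setting the total heat transfer to zero:
370·0.385·(T − 240) + 369·2.43·(T − 38.7) + 408·0.84·(T − 38.7) = 0
142.45(T − 240) + 896.67(T − 38.7) + 342.72(T − 38.7) = 0
(142.45 + 896.67 + 342.72) T = 142.45·240 + 896.67·38.7 + 342.72·38.7
T = 82152 / 1381.8 = 59.5 °C

T_f ≈ 59.5 °C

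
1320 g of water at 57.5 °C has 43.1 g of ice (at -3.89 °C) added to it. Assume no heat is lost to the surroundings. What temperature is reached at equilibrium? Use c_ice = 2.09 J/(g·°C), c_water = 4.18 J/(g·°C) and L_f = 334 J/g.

Heat gained plus heat lost sum to zero:
warm ice to 0 °C: 43.1·2.09·(0 − (-3.89)) = 350.41
  fusion: m_ice L_f = 43.1·334 = 14395
  warm the meltwater: 180.16 T
  water: 5517.6(T − 57.5)
5697.8 T = 317262 − 14746 = 302516
T ≈ 53.09 °C. Since T > 0 °C, the all-ice-melts assumption holds.

T_f ≈ 53.1 °C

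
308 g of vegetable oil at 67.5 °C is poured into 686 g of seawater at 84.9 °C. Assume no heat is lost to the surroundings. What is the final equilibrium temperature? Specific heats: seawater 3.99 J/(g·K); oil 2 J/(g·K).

Heat gained plus heat lost sum to zero:
686·3.99·(T − 84.9) + 308·2·(T − 67.5) = 0
2737.1(T − 84.9) + 616(T − 67.5) = 0
(2737.1 + 616) T = 2737.1·84.9 + 616·67.5
T = 273963 / 3353.1 = 81.7 °C

T_f ≈ 81.7 °C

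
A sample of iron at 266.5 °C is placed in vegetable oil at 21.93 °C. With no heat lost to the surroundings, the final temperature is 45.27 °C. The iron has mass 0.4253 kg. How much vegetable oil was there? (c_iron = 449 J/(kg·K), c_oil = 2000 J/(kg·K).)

m ≈ 0.905 kg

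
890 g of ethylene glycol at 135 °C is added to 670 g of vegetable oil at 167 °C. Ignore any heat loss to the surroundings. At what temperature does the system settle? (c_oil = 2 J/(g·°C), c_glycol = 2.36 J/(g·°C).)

T_f ≈ 147.5 °C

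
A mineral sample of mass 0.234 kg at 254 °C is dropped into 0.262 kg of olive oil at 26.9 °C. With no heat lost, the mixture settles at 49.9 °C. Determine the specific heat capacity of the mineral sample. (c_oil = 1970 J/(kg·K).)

m_s c (T_s − T_f) = m_oil c_oil (T_f − T_0):
0.234×c×(254 − 49.9) = 0.262×1970×(49.9 − 26.9)
47.76 c = 11871  ⇒  c ≈ 248.6 J/(kg·K)

c ≈ 249 J/(kg·K)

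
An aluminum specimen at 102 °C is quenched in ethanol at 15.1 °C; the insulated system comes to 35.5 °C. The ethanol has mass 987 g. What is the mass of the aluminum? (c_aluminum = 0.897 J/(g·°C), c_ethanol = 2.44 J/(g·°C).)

|Q_aluminum| = |Q_ethanol|:
m×0.897×(102 − 35.5) = 987×2.44×(35.5 − 15.1)
59.65 m = 49129  ⇒  m ≈ 823.6 g

m ≈ 824 g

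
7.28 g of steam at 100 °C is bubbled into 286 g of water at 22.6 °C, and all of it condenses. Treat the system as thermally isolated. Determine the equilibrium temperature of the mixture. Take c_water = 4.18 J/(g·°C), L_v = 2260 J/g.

T_f ≈ 37.9 °C

Setting the total heat transfer to zero:
steam→water at 100 °C releases m L_v = 7.28·2260 = 16453
  condensate cools 100→T: 7.28·4.18·(T − 100) = 30.43(T − 100)
  water warms: 286·4.18·(T − 22.6) = 1195.5(T − 22.6)
1225.9 T = 16453 + 3043 + 27018 = 46514
T ≈ 37.94 °C (< 100 °C, so full condensation is consistent).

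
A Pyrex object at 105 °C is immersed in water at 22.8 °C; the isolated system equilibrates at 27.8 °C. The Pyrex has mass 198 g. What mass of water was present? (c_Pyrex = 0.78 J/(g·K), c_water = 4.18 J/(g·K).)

m ≈ 570 g

|Q_Pyrex| = |Q_water|:
198×0.78×(105 − 27.8) = m×4.18×(27.8 − 22.8)
20.9 m = 11923  ⇒  m ≈ 570.5 g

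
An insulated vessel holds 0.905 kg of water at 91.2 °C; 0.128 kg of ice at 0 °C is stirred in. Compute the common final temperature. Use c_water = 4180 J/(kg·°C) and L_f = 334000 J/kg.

Net heat exchanged in the isolated system is zero:
melt ice: 0.128×334000 = 42752; meltwater 0→T: 0.128×4180×T = 535.04 T; water cools: 0.905×4180×(T − 91.2) = 3782.9(T − 91.2)
4317.9 T = 345000 − 42752 = 302248
T ≈ 70.00 °C. Since T > 0 °C, the all-ice-melts assumption holds.

T_f ≈ 70.0 °C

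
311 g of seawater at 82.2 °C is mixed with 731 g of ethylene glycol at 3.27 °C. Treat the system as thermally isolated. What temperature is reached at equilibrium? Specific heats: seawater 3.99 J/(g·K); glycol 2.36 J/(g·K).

T_f ≈ 36.3 °C

Taking heat into each body as positive, Σ m c ΔT = 0:
311·3.99·(T − 82.2) + 731·2.36·(T − 3.27) = 0
1240.9(T − 82.2) + 1725.2(T − 3.27) = 0
(1240.9 + 1725.2) T = 1240.9·82.2 + 1725.2·3.27
T ≈ 36.29 °C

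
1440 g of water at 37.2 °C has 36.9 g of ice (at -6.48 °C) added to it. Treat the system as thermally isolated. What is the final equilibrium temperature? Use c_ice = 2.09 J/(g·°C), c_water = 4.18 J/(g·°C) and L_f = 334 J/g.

Taking heat into each body as positive, Σ m c ΔT = 0:
warm ice to 0 °C: 36.9×2.09×(0 − (-6.48)) = 499.74
  melt ice: 36.9×334 = 12325
  meltwater 0→T: 36.9×4.18×T = 154.24 T
  water cools: 1440×4.18×(T − 37.2) = 6019.2(T − 37.2)
6173.4 T = 223914 − 12824 = 211090
T ≈ 34.19 °C (positive, so assuming full melt was valid).

T_f ≈ 34.2 °C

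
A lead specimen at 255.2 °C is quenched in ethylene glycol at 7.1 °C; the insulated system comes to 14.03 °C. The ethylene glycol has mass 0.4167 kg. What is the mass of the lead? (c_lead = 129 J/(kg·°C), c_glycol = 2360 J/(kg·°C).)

Heat lost by the lead = heat gained by the glycol:
m×129×(255.2 − 14.03) = 0.4167×2360×(14.03 − 7.1)
31111 m = 6815  ⇒  m ≈ 0.2191 kg

m ≈ 0.219 kg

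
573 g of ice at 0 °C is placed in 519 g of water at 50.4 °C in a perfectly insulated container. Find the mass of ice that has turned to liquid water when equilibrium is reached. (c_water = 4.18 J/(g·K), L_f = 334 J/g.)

Water can give up m c ΔT = 519·4.18·50.4 = 109339 J before reaching 0 °C.
To melt every bit of ice: 573·334 = 191382 J.
Since 109339 < 191382 J, not all the ice melts; equilibrium is at 0 °C.
Mass melted = 109339/334 ≈ 327.4 g.

m_melted ≈ 327 g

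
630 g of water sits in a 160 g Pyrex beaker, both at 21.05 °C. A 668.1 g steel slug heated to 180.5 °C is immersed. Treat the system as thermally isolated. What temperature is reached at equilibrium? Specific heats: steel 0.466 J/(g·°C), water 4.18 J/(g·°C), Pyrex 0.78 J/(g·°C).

T_f ≈ 37.2 °C

Net heat exchanged in the isolated system is zero:
668.1×0.466×(T − 180.5) + 630×4.18×(T − 21.05) + 160×0.78×(T − 21.05) = 0
311.33(T − 180.5) + 2633.4(T − 21.05) + 124.8(T − 21.05) = 0
3069.5 T = 114256
T = 114256 / 3069.5 = 37.2 °C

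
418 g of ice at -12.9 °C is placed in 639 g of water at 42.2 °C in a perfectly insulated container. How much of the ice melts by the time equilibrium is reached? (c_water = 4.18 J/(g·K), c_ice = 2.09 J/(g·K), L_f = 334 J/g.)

m_melted ≈ 304 g

Water can give up m c ΔT = 639·4.18·42.2 = 112717 J before reaching 0 °C.
Of that, 418·2.09·12.9 = 11270 J goes to bring the ice to 0 °C, leaving 101447 J.
Melting all 418 g of ice would need 418·334 = 139612 J.
101447 J < 139612 J, so only part of the ice melts and the system sits at 0 °C.
m_melted·334 = 101447  ⇒  m_melted ≈ 303.7 g.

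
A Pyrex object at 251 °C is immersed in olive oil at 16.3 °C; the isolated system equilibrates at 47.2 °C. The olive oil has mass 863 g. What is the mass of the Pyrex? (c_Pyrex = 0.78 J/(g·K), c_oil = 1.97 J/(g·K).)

|Q_Pyrex| = |Q_oil|:
m·0.78·(251 − 47.2) = 863·1.97·(47.2 − 16.3)
158.96 m = 52533  ⇒  m ≈ 330.5 g

m ≈ 330 g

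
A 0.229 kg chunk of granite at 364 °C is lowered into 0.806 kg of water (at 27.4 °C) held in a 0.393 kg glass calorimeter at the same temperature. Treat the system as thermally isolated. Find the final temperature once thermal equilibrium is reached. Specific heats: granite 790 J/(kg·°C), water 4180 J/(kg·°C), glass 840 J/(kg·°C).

Net heat exchanged in the isolated system is zero:
0.229×790×(T − 364) + 0.806×4180×(T − 27.4) + 0.393×840×(T − 27.4) = 0
(180.91 + 3369.1 + 330.12) T = 180.91×364 + 3369.1×27.4 + 330.12×27.4
T ≈ 43.09 °C

T_f ≈ 43.1 °C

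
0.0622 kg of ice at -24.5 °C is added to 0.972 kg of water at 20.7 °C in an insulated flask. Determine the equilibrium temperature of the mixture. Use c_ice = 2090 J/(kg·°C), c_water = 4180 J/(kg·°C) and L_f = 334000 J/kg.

Heat gained plus heat lost sum to zero:
warm ice to 0 °C: 0.0622·2090·(0 − (-24.5)) = 3185
  melt ice: 0.0622·334000 = 20775
  warm the meltwater: 260 T
  water: 4063(T − 20.7)
4323 T = 84103 − 23960 = 60144
T ≈ 13.91 °C. Since T > 0 °C, the all-ice-melts assumption holds.

T_f ≈ 13.9 °C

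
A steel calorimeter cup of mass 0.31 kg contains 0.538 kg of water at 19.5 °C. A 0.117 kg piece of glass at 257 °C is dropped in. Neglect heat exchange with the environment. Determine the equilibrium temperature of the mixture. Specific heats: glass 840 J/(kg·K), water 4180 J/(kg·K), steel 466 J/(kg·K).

T_f ≈ 28.9 °C

Setting the total heat transfer to zero:
0.117·840·(T − 257) + 0.538·4180·(T − 19.5) + 0.31·466·(T − 19.5) = 0
98.28(T − 257) + 2248.8(T − 19.5) + 144.46(T − 19.5) = 0
(98.28 + 2248.8 + 144.46) T = 98.28·257 + 2248.8·19.5 + 144.46·19.5
T ≈ 28.87 °C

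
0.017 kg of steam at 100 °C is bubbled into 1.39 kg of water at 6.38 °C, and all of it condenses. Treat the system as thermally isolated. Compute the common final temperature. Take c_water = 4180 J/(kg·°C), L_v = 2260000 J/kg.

Setting the total heat transfer to zero:
steam→water at 100 °C releases m L_v = 0.017·2260000 = 38420
  condensate cools 100→T: 0.017·4180·(T − 100) = 71.06(T − 100)
  original water: 5810.2(T − 6.38)
5881.3 T = 38420 + 7106 + 37069 = 82595
T ≈ 14.04 °C — below 100 °C, confirming all the steam condensed.

T_f ≈ 14.0 °C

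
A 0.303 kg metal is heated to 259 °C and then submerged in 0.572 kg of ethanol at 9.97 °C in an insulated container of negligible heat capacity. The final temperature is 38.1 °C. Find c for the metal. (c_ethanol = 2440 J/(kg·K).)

c ≈ 587 J/(kg·K)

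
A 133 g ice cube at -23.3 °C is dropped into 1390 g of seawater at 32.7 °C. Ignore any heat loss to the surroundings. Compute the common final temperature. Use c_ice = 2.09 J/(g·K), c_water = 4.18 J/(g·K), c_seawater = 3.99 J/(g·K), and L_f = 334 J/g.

T_f ≈ 21.4 °C

Heat gained plus heat lost sum to zero:
warm ice to 0 °C: 133·2.09·(0 − (-23.3)) = 6476.7
  fusion: m_ice L_f = 133·334 = 44422
  warm the meltwater: 555.94 T
  seawater cools: 1390·3.99·(T − 32.7) = 5546.1(T − 32.7)
6102 T = 181357 − 50899 = 130459
T ≈ 21.38 °C (positive, so assuming full melt was valid).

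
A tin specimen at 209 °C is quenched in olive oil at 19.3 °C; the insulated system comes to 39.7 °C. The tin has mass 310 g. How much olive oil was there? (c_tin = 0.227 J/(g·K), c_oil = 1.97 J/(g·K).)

m ≈ 296 g

Heat gained plus heat lost sum to zero:
310×0.227×(39.7 − 209) + m×1.97×(39.7 − 19.3) = 0
40.19 m = 11914
m = 11914/40.19 ≈ 296.4 g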